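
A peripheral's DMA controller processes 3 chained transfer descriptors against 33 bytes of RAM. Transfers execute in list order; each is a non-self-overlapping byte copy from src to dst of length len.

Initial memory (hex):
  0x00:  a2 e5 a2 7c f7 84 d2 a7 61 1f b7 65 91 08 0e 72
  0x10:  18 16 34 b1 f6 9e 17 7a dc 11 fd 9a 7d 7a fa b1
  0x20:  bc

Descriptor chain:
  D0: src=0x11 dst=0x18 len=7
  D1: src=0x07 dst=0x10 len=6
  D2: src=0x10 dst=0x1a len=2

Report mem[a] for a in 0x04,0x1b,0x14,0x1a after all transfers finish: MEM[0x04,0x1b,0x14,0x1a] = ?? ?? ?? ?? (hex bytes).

MEM[0x04,0x1b,0x14,0x1a] = f7 61 65 a7

[0] 0x11->0x18 len=7 : 16 34 b1 f6 9e 17 7a
[1] 0x07->0x10 len=6 : a7 61 1f b7 65 91
[2] 0x10->0x1a len=2 : a7 61
query mem[0x04]=0xf7, mem[0x1b]=0x61, mem[0x14]=0x65, mem[0x1a]=0xa7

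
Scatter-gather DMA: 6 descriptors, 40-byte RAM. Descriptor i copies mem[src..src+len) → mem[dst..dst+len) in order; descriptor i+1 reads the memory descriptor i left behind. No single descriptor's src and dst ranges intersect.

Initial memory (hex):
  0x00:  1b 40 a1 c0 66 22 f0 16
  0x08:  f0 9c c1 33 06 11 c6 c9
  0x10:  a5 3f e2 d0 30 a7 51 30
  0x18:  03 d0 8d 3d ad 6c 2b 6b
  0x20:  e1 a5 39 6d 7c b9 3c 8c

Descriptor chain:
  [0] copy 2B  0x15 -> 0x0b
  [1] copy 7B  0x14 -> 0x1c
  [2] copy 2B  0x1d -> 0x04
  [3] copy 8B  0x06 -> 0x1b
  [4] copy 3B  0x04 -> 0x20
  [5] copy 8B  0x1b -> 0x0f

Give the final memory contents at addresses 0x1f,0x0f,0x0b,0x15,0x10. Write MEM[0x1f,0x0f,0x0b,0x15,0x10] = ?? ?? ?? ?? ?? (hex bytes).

D0: mem[0x0b..0x0c] <- [a7 51]
D1: mem[0x1c..0x22] <- [30 a7 51 30 03 d0 8d]
D2: mem[0x04..0x05] <- [a7 51]
D3: mem[0x1b..0x22] <- [f0 16 f0 9c c1 a7 51 11]
D4: mem[0x20..0x22] <- [a7 51 f0]
D5: mem[0x0f..0x16] <- [f0 16 f0 9c c1 a7 51 f0]
query mem[0x1f]=0xc1, mem[0x0f]=0xf0, mem[0x0b]=0xa7, mem[0x15]=0x51, mem[0x10]=0x16

MEM[0x1f,0x0f,0x0b,0x15,0x10] = c1 f0 a7 51 16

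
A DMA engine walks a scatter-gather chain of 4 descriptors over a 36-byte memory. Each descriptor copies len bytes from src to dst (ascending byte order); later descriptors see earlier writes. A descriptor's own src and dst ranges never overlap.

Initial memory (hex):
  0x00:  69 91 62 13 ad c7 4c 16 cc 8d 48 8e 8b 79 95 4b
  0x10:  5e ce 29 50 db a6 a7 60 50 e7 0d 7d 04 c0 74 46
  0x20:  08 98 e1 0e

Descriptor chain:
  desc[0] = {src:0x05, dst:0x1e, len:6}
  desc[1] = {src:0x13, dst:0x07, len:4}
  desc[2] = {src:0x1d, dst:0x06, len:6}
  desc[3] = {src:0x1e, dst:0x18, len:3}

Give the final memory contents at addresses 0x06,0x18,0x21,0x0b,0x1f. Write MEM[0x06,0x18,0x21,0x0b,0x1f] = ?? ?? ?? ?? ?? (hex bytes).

MEM[0x06,0x18,0x21,0x0b,0x1f] = c0 c7 cc 8d 4c

[0] 0x05->0x1e len=6 : c7 4c 16 cc 8d 48
[1] 0x13->0x07 len=4 : 50 db a6 a7
[2] 0x1d->0x06 len=6 : c0 c7 4c 16 cc 8d
[3] 0x1e->0x18 len=3 : c7 4c 16
query mem[0x06]=0xc0, mem[0x18]=0xc7, mem[0x21]=0xcc, mem[0x0b]=0x8d, mem[0x1f]=0x4c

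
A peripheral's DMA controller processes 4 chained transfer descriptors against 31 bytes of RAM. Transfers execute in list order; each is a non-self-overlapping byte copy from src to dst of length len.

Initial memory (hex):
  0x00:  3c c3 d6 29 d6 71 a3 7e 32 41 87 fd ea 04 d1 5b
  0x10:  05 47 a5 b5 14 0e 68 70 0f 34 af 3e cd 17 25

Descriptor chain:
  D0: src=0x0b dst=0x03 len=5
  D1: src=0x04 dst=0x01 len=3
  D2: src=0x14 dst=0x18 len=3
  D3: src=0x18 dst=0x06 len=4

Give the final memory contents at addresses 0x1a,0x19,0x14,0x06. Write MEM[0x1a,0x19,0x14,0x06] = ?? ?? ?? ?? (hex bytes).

MEM[0x1a,0x19,0x14,0x06] = 68 0e 14 14

  after D0: wrote 5B at 0x03 = fdea04d15b
  after D1: wrote 3B at 0x01 = ea04d1
  after D2: wrote 3B at 0x18 = 140e68
  after D3: wrote 4B at 0x06 = 140e683e
query mem[0x1a]=0x68, mem[0x19]=0x0e, mem[0x14]=0x14, mem[0x06]=0x14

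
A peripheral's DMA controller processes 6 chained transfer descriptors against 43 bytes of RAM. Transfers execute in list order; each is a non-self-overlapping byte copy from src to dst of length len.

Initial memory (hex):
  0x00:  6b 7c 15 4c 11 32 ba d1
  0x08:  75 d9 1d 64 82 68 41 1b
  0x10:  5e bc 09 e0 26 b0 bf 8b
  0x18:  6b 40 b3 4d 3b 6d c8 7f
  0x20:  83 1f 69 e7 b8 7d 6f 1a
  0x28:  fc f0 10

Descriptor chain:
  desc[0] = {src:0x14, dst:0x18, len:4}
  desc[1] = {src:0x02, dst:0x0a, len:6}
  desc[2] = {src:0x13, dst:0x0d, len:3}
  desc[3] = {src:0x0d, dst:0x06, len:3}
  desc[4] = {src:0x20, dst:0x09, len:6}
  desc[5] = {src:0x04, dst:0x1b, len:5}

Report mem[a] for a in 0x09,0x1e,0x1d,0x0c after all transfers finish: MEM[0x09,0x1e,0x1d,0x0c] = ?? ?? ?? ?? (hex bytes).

MEM[0x09,0x1e,0x1d,0x0c] = 83 26 e0 e7

#0 dst[0x18+4] := {0x26,0xb0,0xbf,0x8b}
#1 dst[0x0a+6] := {0x15,0x4c,0x11,0x32,0xba,0xd1}
#2 dst[0x0d+3] := {0xe0,0x26,0xb0}
#3 dst[0x06+3] := {0xe0,0x26,0xb0}
#4 dst[0x09+6] := {0x83,0x1f,0x69,0xe7,0xb8,0x7d}
#5 dst[0x1b+5] := {0x11,0x32,0xe0,0x26,0xb0}
query mem[0x09]=0x83, mem[0x1e]=0x26, mem[0x1d]=0xe0, mem[0x0c]=0xe7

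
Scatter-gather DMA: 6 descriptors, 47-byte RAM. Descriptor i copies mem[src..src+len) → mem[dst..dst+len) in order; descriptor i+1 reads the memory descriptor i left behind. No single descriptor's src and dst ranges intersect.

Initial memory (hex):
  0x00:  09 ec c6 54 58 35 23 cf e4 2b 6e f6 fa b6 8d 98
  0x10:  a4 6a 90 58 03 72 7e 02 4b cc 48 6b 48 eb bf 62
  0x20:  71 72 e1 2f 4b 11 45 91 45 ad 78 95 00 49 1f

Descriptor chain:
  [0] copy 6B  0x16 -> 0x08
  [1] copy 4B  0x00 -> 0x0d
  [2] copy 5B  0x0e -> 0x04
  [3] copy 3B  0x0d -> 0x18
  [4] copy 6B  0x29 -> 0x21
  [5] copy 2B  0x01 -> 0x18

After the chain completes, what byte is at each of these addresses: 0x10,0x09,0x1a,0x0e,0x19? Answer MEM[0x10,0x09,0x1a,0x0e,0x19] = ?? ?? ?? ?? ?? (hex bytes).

MEM[0x10,0x09,0x1a,0x0e,0x19] = 54 02 c6 ec c6

D0: mem[0x08..0x0d] <- [7e 02 4b cc 48 6b]
D1: mem[0x0d..0x10] <- [09 ec c6 54]
D2: mem[0x04..0x08] <- [ec c6 54 6a 90]
D3: mem[0x18..0x1a] <- [09 ec c6]
D4: mem[0x21..0x26] <- [ad 78 95 00 49 1f]
D5: mem[0x18..0x19] <- [ec c6]
query mem[0x10]=0x54, mem[0x09]=0x02, mem[0x1a]=0xc6, mem[0x0e]=0xec, mem[0x19]=0xc6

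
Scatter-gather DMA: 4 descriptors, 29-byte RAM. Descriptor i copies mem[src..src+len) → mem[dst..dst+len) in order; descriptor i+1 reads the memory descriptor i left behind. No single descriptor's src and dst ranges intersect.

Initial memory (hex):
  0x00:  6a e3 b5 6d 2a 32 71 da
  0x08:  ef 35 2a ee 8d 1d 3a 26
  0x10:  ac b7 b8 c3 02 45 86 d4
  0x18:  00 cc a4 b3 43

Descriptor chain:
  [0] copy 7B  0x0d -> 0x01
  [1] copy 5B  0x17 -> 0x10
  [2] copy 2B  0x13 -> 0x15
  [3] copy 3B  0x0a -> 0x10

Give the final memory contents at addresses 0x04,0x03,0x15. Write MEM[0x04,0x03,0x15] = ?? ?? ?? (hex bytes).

[0] 0x0d->0x01 len=7 : 1d 3a 26 ac b7 b8 c3
[1] 0x17->0x10 len=5 : d4 00 cc a4 b3
[2] 0x13->0x15 len=2 : a4 b3
[3] 0x0a->0x10 len=3 : 2a ee 8d
query mem[0x04]=0xac, mem[0x03]=0x26, mem[0x15]=0xa4

MEM[0x04,0x03,0x15] = ac 26 a4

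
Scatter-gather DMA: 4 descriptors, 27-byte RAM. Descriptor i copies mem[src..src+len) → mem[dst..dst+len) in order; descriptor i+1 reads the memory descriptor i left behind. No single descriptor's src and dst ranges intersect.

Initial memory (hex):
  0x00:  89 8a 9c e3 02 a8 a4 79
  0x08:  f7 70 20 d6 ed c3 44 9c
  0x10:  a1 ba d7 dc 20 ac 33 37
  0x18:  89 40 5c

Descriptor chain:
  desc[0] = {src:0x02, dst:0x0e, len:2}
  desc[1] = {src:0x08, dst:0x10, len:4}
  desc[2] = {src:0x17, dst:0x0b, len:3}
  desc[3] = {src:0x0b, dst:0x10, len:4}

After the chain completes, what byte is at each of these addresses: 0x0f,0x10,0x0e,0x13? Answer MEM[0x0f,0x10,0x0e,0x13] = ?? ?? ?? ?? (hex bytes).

MEM[0x0f,0x10,0x0e,0x13] = e3 37 9c 9c

  after D0: wrote 2B at 0x0e = 9ce3
  after D1: wrote 4B at 0x10 = f77020d6
  after D2: wrote 3B at 0x0b = 378940
  after D3: wrote 4B at 0x10 = 3789409c
query mem[0x0f]=0xe3, mem[0x10]=0x37, mem[0x0e]=0x9c, mem[0x13]=0x9c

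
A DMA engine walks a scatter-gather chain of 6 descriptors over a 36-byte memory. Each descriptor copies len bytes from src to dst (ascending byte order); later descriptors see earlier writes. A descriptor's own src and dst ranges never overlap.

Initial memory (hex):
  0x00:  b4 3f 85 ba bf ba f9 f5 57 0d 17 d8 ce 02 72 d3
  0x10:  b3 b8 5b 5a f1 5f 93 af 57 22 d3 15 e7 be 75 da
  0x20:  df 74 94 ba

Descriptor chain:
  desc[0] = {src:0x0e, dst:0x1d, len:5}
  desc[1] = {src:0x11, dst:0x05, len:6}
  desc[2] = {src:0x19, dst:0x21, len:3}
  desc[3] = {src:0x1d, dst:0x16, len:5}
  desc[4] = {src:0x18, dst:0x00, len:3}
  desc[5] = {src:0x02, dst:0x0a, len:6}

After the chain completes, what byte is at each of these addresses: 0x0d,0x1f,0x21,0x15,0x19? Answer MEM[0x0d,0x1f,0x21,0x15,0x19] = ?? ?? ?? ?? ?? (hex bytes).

[0] 0x0e->0x1d len=5 : 72 d3 b3 b8 5b
[1] 0x11->0x05 len=6 : b8 5b 5a f1 5f 93
[2] 0x19->0x21 len=3 : 22 d3 15
[3] 0x1d->0x16 len=5 : 72 d3 b3 b8 22
[4] 0x18->0x00 len=3 : b3 b8 22
[5] 0x02->0x0a len=6 : 22 ba bf b8 5b 5a
query mem[0x0d]=0xb8, mem[0x1f]=0xb3, mem[0x21]=0x22, mem[0x15]=0x5f, mem[0x19]=0xb8

MEM[0x0d,0x1f,0x21,0x15,0x19] = b8 b3 22 5f b8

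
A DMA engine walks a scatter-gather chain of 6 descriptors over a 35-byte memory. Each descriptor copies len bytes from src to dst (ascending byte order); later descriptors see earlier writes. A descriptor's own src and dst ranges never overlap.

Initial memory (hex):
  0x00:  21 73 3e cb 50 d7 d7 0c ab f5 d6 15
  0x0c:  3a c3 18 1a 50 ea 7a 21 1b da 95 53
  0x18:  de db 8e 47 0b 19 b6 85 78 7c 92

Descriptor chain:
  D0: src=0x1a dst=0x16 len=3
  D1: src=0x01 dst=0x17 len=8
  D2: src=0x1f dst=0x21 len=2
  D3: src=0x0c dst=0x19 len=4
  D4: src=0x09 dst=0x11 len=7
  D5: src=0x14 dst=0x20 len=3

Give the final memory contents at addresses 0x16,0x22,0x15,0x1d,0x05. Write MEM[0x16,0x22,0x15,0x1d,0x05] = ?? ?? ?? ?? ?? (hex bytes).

D0: mem[0x16..0x18] <- [8e 47 0b]
D1: mem[0x17..0x1e] <- [73 3e cb 50 d7 d7 0c ab]
D2: mem[0x21..0x22] <- [85 78]
D3: mem[0x19..0x1c] <- [3a c3 18 1a]
D4: mem[0x11..0x17] <- [f5 d6 15 3a c3 18 1a]
D5: mem[0x20..0x22] <- [3a c3 18]
query mem[0x16]=0x18, mem[0x22]=0x18, mem[0x15]=0xc3, mem[0x1d]=0x0c, mem[0x05]=0xd7

MEM[0x16,0x22,0x15,0x1d,0x05] = 18 18 c3 0c d7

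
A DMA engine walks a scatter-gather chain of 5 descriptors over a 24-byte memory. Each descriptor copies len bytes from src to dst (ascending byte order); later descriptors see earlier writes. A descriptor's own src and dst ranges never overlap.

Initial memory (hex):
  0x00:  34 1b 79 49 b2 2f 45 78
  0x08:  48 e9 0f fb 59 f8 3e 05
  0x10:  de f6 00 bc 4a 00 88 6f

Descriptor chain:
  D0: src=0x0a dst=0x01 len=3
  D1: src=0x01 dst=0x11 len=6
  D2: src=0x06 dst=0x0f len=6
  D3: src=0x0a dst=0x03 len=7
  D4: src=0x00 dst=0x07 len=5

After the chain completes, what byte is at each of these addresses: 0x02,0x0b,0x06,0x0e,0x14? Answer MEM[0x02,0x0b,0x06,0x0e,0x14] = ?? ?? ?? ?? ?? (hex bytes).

D0: mem[0x01..0x03] <- [0f fb 59]
D1: mem[0x11..0x16] <- [0f fb 59 b2 2f 45]
D2: mem[0x0f..0x14] <- [45 78 48 e9 0f fb]
D3: mem[0x03..0x09] <- [0f fb 59 f8 3e 45 78]
D4: mem[0x07..0x0b] <- [34 0f fb 0f fb]
query mem[0x02]=0xfb, mem[0x0b]=0xfb, mem[0x06]=0xf8, mem[0x0e]=0x3e, mem[0x14]=0xfb

MEM[0x02,0x0b,0x06,0x0e,0x14] = fb fb f8 3e fb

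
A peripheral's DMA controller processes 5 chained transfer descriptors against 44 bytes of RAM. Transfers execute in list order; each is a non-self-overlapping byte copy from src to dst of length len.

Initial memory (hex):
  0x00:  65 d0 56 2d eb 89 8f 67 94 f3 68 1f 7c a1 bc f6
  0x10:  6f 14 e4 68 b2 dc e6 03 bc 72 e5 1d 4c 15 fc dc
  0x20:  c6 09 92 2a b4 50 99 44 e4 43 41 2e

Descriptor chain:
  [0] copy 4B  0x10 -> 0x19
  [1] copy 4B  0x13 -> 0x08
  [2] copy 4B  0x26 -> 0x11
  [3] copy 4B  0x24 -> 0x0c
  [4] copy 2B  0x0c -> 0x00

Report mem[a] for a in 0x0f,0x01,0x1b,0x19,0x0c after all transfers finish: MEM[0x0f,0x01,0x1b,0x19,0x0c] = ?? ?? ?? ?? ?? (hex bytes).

MEM[0x0f,0x01,0x1b,0x19,0x0c] = 44 50 e4 6f b4

  after D0: wrote 4B at 0x19 = 6f14e468
  after D1: wrote 4B at 0x08 = 68b2dce6
  after D2: wrote 4B at 0x11 = 9944e443
  after D3: wrote 4B at 0x0c = b4509944
  after D4: wrote 2B at 0x00 = b450
query mem[0x0f]=0x44, mem[0x01]=0x50, mem[0x1b]=0xe4, mem[0x19]=0x6f, mem[0x0c]=0xb4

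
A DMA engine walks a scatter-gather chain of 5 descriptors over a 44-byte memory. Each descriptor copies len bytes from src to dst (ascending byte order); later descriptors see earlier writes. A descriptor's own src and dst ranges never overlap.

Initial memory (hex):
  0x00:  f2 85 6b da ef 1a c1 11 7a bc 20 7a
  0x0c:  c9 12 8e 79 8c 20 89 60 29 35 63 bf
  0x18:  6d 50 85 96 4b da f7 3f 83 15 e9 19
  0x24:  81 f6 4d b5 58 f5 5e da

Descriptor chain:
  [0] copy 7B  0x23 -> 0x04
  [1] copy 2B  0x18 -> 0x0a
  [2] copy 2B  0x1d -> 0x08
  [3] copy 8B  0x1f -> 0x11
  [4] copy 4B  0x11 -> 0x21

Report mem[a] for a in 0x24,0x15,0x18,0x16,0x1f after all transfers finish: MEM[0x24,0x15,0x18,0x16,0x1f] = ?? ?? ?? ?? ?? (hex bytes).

MEM[0x24,0x15,0x18,0x16,0x1f] = e9 19 4d 81 3f

#0 dst[0x04+7] := {0x19,0x81,0xf6,0x4d,0xb5,0x58,0xf5}
#1 dst[0x0a+2] := {0x6d,0x50}
#2 dst[0x08+2] := {0xda,0xf7}
#3 dst[0x11+8] := {0x3f,0x83,0x15,0xe9,0x19,0x81,0xf6,0x4d}
#4 dst[0x21+4] := {0x3f,0x83,0x15,0xe9}
query mem[0x24]=0xe9, mem[0x15]=0x19, mem[0x18]=0x4d, mem[0x16]=0x81, mem[0x1f]=0x3f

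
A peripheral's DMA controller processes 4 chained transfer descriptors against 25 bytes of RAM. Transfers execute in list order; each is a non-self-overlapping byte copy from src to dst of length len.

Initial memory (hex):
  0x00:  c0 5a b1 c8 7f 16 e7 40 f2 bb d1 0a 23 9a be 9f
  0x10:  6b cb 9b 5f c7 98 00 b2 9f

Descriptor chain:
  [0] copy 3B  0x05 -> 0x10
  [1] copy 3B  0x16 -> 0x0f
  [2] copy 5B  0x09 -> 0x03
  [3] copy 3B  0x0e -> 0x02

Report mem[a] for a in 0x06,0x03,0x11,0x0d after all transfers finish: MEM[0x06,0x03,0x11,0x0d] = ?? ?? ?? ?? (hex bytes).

[0] 0x05->0x10 len=3 : 16 e7 40
[1] 0x16->0x0f len=3 : 00 b2 9f
[2] 0x09->0x03 len=5 : bb d1 0a 23 9a
[3] 0x0e->0x02 len=3 : be 00 b2
query mem[0x06]=0x23, mem[0x03]=0x00, mem[0x11]=0x9f, mem[0x0d]=0x9a

MEM[0x06,0x03,0x11,0x0d] = 23 00 9f 9a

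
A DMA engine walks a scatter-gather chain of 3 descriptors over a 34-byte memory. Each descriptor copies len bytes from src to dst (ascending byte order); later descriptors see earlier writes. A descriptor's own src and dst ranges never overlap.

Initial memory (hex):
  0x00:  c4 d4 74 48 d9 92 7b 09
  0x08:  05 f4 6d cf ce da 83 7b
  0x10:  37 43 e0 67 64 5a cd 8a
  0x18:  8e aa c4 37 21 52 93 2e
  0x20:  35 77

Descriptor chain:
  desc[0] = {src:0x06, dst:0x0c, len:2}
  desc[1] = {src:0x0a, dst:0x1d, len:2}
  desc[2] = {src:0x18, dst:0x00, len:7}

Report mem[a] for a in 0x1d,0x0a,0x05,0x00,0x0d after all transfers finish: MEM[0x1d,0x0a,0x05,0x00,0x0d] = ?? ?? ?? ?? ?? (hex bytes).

#0 dst[0x0c+2] := {0x7b,0x09}
#1 dst[0x1d+2] := {0x6d,0xcf}
#2 dst[0x00+7] := {0x8e,0xaa,0xc4,0x37,0x21,0x6d,0xcf}
query mem[0x1d]=0x6d, mem[0x0a]=0x6d, mem[0x05]=0x6d, mem[0x00]=0x8e, mem[0x0d]=0x09

MEM[0x1d,0x0a,0x05,0x00,0x0d] = 6d 6d 6d 8e 09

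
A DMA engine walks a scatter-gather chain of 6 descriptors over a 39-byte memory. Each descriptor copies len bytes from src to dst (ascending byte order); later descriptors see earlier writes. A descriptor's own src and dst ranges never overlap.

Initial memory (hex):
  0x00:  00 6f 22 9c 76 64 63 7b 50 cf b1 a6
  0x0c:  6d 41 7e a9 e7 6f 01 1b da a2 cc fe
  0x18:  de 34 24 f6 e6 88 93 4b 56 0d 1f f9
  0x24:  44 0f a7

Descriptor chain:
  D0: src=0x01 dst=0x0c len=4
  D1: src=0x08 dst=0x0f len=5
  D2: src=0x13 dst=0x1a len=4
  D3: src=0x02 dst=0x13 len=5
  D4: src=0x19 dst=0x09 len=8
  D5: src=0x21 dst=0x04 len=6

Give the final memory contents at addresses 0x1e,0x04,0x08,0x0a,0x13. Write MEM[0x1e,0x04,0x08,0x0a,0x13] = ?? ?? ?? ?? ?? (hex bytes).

  after D0: wrote 4B at 0x0c = 6f229c76
  after D1: wrote 5B at 0x0f = 50cfb1a66f
  after D2: wrote 4B at 0x1a = 6fdaa2cc
  after D3: wrote 5B at 0x13 = 229c766463
  after D4: wrote 8B at 0x09 = 346fdaa2cc934b56
  after D5: wrote 6B at 0x04 = 0d1ff9440fa7
query mem[0x1e]=0x93, mem[0x04]=0x0d, mem[0x08]=0x0f, mem[0x0a]=0x6f, mem[0x13]=0x22

MEM[0x1e,0x04,0x08,0x0a,0x13] = 93 0d 0f 6f 22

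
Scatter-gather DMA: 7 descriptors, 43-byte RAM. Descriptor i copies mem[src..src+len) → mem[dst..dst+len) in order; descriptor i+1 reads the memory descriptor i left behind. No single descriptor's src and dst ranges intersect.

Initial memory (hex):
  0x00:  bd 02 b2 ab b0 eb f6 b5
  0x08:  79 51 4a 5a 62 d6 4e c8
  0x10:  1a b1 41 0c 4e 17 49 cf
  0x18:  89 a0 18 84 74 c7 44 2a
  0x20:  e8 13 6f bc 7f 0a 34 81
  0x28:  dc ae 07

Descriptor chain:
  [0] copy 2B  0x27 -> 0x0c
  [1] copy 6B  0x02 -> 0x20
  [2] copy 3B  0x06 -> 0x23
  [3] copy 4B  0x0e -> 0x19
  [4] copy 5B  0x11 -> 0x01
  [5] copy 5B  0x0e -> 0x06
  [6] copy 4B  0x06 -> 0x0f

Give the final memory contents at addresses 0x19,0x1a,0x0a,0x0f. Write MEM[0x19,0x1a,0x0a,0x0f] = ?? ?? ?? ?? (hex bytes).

MEM[0x19,0x1a,0x0a,0x0f] = 4e c8 41 4e

[0] 0x27->0x0c len=2 : 81 dc
[1] 0x02->0x20 len=6 : b2 ab b0 eb f6 b5
[2] 0x06->0x23 len=3 : f6 b5 79
[3] 0x0e->0x19 len=4 : 4e c8 1a b1
[4] 0x11->0x01 len=5 : b1 41 0c 4e 17
[5] 0x0e->0x06 len=5 : 4e c8 1a b1 41
[6] 0x06->0x0f len=4 : 4e c8 1a b1
query mem[0x19]=0x4e, mem[0x1a]=0xc8, mem[0x0a]=0x41, mem[0x0f]=0x4e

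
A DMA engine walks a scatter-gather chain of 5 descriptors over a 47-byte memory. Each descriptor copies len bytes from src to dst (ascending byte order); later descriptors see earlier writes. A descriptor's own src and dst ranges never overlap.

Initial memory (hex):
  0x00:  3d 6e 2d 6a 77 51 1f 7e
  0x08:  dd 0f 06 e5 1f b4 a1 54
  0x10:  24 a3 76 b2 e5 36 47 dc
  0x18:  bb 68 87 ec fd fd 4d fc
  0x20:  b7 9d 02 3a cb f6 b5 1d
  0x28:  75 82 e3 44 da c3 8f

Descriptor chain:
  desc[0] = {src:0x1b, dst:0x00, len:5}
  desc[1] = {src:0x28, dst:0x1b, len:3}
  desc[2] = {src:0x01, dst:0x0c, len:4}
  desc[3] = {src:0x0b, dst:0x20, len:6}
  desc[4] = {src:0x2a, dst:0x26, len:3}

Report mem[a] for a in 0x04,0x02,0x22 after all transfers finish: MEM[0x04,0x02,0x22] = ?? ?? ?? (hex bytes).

MEM[0x04,0x02,0x22] = fc fd fd

[0] 0x1b->0x00 len=5 : ec fd fd 4d fc
[1] 0x28->0x1b len=3 : 75 82 e3
[2] 0x01->0x0c len=4 : fd fd 4d fc
[3] 0x0b->0x20 len=6 : e5 fd fd 4d fc 24
[4] 0x2a->0x26 len=3 : e3 44 da
query mem[0x04]=0xfc, mem[0x02]=0xfd, mem[0x22]=0xfd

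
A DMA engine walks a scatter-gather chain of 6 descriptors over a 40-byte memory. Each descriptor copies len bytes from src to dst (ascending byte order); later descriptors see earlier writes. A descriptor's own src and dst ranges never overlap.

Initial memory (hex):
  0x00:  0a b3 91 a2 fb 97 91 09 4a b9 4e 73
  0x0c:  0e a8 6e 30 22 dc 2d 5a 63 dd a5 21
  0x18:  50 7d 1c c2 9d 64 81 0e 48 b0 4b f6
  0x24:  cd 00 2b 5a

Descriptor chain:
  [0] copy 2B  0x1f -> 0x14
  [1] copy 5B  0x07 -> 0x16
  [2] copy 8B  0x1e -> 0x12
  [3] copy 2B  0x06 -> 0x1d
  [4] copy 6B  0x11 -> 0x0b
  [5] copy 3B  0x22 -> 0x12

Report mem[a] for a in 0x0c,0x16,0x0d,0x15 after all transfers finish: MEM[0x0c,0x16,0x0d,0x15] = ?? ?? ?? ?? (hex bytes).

MEM[0x0c,0x16,0x0d,0x15] = 81 4b 0e b0

  after D0: wrote 2B at 0x14 = 0e48
  after D1: wrote 5B at 0x16 = 094ab94e73
  after D2: wrote 8B at 0x12 = 810e48b04bf6cd00
  after D3: wrote 2B at 0x1d = 9109
  after D4: wrote 6B at 0x0b = dc810e48b04b
  after D5: wrote 3B at 0x12 = 4bf6cd
query mem[0x0c]=0x81, mem[0x16]=0x4b, mem[0x0d]=0x0e, mem[0x15]=0xb0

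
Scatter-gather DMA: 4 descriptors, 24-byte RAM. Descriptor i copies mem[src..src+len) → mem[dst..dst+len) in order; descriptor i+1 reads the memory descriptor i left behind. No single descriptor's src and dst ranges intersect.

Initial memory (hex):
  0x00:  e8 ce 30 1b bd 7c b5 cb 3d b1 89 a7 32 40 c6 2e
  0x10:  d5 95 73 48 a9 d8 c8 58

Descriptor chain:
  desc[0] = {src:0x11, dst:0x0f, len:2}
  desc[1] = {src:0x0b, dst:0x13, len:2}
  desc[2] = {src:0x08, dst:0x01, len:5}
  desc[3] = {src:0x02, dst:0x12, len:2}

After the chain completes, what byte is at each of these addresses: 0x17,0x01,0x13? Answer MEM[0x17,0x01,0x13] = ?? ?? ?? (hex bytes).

D0: mem[0x0f..0x10] <- [95 73]
D1: mem[0x13..0x14] <- [a7 32]
D2: mem[0x01..0x05] <- [3d b1 89 a7 32]
D3: mem[0x12..0x13] <- [b1 89]
query mem[0x17]=0x58, mem[0x01]=0x3d, mem[0x13]=0x89

MEM[0x17,0x01,0x13] = 58 3d 89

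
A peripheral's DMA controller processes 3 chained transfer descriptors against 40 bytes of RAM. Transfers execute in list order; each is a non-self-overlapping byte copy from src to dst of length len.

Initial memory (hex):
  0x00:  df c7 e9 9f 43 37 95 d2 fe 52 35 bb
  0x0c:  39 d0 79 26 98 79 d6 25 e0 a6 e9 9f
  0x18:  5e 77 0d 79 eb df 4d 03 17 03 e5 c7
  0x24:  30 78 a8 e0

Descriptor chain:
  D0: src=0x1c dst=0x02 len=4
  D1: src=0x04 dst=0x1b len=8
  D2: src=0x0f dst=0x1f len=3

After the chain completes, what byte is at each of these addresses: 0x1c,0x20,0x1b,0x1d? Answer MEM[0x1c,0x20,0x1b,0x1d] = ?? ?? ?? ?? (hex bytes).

MEM[0x1c,0x20,0x1b,0x1d] = 03 98 4d 95

[0] 0x1c->0x02 len=4 : eb df 4d 03
[1] 0x04->0x1b len=8 : 4d 03 95 d2 fe 52 35 bb
[2] 0x0f->0x1f len=3 : 26 98 79
query mem[0x1c]=0x03, mem[0x20]=0x98, mem[0x1b]=0x4d, mem[0x1d]=0x95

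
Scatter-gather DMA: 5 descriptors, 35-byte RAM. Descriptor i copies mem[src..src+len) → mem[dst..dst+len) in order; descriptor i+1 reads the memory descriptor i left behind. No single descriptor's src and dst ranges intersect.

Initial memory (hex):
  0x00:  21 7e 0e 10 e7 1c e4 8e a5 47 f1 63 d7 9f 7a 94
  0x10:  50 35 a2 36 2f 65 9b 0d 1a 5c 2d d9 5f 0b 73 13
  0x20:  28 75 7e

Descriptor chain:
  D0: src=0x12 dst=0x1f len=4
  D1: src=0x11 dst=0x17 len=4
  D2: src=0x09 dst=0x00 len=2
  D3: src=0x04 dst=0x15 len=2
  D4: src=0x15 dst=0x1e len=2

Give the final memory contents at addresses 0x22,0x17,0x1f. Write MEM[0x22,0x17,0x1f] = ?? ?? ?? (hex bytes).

#0 dst[0x1f+4] := {0xa2,0x36,0x2f,0x65}
#1 dst[0x17+4] := {0x35,0xa2,0x36,0x2f}
#2 dst[0x00+2] := {0x47,0xf1}
#3 dst[0x15+2] := {0xe7,0x1c}
#4 dst[0x1e+2] := {0xe7,0x1c}
query mem[0x22]=0x65, mem[0x17]=0x35, mem[0x1f]=0x1c

MEM[0x22,0x17,0x1f] = 65 35 1c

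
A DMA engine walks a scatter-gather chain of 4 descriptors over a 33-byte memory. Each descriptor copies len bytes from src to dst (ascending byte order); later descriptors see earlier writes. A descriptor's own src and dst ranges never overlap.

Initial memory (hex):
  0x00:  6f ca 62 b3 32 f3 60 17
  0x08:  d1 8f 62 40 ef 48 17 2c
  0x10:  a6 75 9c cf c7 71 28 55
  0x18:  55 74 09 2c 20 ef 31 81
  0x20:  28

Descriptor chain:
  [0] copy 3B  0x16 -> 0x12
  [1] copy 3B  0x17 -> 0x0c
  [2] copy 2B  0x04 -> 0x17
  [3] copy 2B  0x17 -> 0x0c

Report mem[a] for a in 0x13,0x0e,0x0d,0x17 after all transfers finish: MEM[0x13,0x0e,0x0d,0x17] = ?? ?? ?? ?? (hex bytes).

D0: mem[0x12..0x14] <- [28 55 55]
D1: mem[0x0c..0x0e] <- [55 55 74]
D2: mem[0x17..0x18] <- [32 f3]
D3: mem[0x0c..0x0d] <- [32 f3]
query mem[0x13]=0x55, mem[0x0e]=0x74, mem[0x0d]=0xf3, mem[0x17]=0x32

MEM[0x13,0x0e,0x0d,0x17] = 55 74 f3 32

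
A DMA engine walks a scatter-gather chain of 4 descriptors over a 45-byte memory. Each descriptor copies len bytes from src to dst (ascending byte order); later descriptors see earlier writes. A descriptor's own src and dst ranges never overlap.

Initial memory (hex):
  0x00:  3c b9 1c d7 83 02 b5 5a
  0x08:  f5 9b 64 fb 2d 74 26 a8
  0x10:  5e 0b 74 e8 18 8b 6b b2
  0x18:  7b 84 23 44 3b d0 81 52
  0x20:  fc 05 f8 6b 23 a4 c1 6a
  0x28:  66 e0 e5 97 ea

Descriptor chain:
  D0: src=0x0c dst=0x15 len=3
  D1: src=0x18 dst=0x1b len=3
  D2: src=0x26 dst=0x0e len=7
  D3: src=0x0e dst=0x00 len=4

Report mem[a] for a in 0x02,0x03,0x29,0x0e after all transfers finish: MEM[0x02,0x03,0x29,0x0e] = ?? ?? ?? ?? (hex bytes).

  after D0: wrote 3B at 0x15 = 2d7426
  after D1: wrote 3B at 0x1b = 7b8423
  after D2: wrote 7B at 0x0e = c16a66e0e597ea
  after D3: wrote 4B at 0x00 = c16a66e0
query mem[0x02]=0x66, mem[0x03]=0xe0, mem[0x29]=0xe0, mem[0x0e]=0xc1

MEM[0x02,0x03,0x29,0x0e] = 66 e0 e0 c1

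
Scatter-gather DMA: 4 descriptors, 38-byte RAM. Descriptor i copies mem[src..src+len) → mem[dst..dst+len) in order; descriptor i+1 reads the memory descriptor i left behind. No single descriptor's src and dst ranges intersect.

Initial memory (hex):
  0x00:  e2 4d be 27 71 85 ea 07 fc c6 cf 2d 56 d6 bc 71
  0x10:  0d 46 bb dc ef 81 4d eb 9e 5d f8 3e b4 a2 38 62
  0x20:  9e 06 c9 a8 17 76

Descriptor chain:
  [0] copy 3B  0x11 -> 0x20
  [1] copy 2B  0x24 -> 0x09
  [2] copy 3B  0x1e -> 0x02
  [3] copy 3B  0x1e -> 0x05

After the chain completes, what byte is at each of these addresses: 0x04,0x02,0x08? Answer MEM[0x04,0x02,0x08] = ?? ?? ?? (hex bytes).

MEM[0x04,0x02,0x08] = 46 38 fc

  after D0: wrote 3B at 0x20 = 46bbdc
  after D1: wrote 2B at 0x09 = 1776
  after D2: wrote 3B at 0x02 = 386246
  after D3: wrote 3B at 0x05 = 386246
query mem[0x04]=0x46, mem[0x02]=0x38, mem[0x08]=0xfc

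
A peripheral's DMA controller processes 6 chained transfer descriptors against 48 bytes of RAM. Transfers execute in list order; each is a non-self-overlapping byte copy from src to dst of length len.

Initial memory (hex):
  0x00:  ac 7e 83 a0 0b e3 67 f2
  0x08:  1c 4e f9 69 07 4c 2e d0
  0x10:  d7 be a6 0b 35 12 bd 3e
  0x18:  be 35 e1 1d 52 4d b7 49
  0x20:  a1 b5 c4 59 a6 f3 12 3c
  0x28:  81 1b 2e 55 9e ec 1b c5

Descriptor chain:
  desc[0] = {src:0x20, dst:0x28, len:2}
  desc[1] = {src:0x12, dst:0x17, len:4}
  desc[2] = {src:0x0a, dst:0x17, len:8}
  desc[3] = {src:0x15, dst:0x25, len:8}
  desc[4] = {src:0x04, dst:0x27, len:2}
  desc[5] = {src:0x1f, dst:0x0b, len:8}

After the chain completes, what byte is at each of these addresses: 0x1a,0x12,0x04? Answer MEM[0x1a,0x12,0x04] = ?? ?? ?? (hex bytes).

#0 dst[0x28+2] := {0xa1,0xb5}
#1 dst[0x17+4] := {0xa6,0x0b,0x35,0x12}
#2 dst[0x17+8] := {0xf9,0x69,0x07,0x4c,0x2e,0xd0,0xd7,0xbe}
#3 dst[0x25+8] := {0x12,0xbd,0xf9,0x69,0x07,0x4c,0x2e,0xd0}
#4 dst[0x27+2] := {0x0b,0xe3}
#5 dst[0x0b+8] := {0x49,0xa1,0xb5,0xc4,0x59,0xa6,0x12,0xbd}
query mem[0x1a]=0x4c, mem[0x12]=0xbd, mem[0x04]=0x0b

MEM[0x1a,0x12,0x04] = 4c bd 0b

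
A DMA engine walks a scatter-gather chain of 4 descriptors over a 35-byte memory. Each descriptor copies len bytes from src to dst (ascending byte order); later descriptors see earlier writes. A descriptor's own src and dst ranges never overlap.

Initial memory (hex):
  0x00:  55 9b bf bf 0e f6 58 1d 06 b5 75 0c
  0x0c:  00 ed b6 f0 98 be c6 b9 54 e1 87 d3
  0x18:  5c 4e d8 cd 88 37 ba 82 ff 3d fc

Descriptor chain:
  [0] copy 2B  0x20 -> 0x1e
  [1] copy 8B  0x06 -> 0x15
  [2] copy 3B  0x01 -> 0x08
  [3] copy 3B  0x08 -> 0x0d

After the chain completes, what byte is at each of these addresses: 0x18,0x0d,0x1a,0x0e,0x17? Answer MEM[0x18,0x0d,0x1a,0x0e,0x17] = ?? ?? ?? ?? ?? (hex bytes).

MEM[0x18,0x0d,0x1a,0x0e,0x17] = b5 9b 0c bf 06

#0 dst[0x1e+2] := {0xff,0x3d}
#1 dst[0x15+8] := {0x58,0x1d,0x06,0xb5,0x75,0x0c,0x00,0xed}
#2 dst[0x08+3] := {0x9b,0xbf,0xbf}
#3 dst[0x0d+3] := {0x9b,0xbf,0xbf}
query mem[0x18]=0xb5, mem[0x0d]=0x9b, mem[0x1a]=0x0c, mem[0x0e]=0xbf, mem[0x17]=0x06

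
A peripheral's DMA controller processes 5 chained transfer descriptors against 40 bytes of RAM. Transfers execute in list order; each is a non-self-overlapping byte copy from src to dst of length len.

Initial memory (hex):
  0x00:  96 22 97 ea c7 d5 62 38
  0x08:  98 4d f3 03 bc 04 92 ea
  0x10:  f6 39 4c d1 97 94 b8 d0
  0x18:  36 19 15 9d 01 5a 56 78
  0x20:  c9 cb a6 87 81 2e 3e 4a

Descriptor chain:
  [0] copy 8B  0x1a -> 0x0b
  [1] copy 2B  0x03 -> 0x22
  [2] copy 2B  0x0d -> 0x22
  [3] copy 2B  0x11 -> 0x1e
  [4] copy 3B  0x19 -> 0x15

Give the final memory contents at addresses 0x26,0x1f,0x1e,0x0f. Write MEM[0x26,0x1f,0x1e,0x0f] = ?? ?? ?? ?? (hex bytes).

D0: mem[0x0b..0x12] <- [15 9d 01 5a 56 78 c9 cb]
D1: mem[0x22..0x23] <- [ea c7]
D2: mem[0x22..0x23] <- [01 5a]
D3: mem[0x1e..0x1f] <- [c9 cb]
D4: mem[0x15..0x17] <- [19 15 9d]
query mem[0x26]=0x3e, mem[0x1f]=0xcb, mem[0x1e]=0xc9, mem[0x0f]=0x56

MEM[0x26,0x1f,0x1e,0x0f] = 3e cb c9 56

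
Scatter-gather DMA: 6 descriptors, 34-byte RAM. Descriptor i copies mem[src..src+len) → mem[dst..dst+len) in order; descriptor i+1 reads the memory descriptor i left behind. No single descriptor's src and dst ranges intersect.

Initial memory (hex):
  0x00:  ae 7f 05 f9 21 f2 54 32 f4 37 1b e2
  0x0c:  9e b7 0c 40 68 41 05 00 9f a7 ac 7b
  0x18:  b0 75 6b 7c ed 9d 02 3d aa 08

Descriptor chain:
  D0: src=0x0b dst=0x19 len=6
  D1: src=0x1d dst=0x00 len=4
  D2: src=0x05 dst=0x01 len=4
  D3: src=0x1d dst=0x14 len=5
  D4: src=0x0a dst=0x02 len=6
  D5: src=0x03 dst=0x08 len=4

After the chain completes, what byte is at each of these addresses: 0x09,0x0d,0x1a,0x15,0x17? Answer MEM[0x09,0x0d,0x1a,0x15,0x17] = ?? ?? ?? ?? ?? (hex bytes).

D0: mem[0x19..0x1e] <- [e2 9e b7 0c 40 68]
D1: mem[0x00..0x03] <- [40 68 3d aa]
D2: mem[0x01..0x04] <- [f2 54 32 f4]
D3: mem[0x14..0x18] <- [40 68 3d aa 08]
D4: mem[0x02..0x07] <- [1b e2 9e b7 0c 40]
D5: mem[0x08..0x0b] <- [e2 9e b7 0c]
query mem[0x09]=0x9e, mem[0x0d]=0xb7, mem[0x1a]=0x9e, mem[0x15]=0x68, mem[0x17]=0xaa

MEM[0x09,0x0d,0x1a,0x15,0x17] = 9e b7 9e 68 aa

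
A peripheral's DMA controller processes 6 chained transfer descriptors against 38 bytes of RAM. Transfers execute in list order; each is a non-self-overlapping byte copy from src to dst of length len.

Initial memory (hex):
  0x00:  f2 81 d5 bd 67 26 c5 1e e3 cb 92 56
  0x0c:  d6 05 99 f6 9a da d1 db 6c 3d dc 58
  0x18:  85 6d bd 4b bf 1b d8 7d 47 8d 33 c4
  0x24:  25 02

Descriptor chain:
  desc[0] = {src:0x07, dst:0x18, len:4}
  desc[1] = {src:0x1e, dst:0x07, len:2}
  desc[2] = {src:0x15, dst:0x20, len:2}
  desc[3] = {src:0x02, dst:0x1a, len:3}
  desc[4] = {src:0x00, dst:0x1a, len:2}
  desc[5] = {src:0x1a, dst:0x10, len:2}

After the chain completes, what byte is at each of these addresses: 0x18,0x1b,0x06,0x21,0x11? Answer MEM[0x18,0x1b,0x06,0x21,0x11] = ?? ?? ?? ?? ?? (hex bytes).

  after D0: wrote 4B at 0x18 = 1ee3cb92
  after D1: wrote 2B at 0x07 = d87d
  after D2: wrote 2B at 0x20 = 3ddc
  after D3: wrote 3B at 0x1a = d5bd67
  after D4: wrote 2B at 0x1a = f281
  after D5: wrote 2B at 0x10 = f281
query mem[0x18]=0x1e, mem[0x1b]=0x81, mem[0x06]=0xc5, mem[0x21]=0xdc, mem[0x11]=0x81

MEM[0x18,0x1b,0x06,0x21,0x11] = 1e 81 c5 dc 81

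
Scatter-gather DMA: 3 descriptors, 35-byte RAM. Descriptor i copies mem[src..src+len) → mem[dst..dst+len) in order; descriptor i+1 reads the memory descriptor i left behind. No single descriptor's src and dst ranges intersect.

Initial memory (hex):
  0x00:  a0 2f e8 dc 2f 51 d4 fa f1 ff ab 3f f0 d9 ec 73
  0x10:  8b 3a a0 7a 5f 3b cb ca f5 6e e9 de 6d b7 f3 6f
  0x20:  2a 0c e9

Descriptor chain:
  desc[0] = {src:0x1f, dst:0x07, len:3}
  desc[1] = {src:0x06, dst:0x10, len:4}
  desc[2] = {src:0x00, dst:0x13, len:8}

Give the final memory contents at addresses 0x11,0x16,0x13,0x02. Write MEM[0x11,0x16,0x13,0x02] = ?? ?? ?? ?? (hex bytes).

[0] 0x1f->0x07 len=3 : 6f 2a 0c
[1] 0x06->0x10 len=4 : d4 6f 2a 0c
[2] 0x00->0x13 len=8 : a0 2f e8 dc 2f 51 d4 6f
query mem[0x11]=0x6f, mem[0x16]=0xdc, mem[0x13]=0xa0, mem[0x02]=0xe8

MEM[0x11,0x16,0x13,0x02] = 6f dc a0 e8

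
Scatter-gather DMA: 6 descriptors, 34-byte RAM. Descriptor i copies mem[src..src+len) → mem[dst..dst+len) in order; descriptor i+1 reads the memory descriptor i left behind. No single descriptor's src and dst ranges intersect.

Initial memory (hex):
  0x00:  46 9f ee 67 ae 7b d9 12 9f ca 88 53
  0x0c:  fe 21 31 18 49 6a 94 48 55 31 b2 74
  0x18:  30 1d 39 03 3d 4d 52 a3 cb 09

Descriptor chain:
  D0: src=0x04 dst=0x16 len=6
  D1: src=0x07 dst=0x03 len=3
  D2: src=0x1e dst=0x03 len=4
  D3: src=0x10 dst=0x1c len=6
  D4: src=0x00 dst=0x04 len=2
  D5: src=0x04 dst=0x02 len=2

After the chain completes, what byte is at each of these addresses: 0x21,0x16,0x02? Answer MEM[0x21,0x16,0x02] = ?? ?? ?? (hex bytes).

MEM[0x21,0x16,0x02] = 31 ae 46

  after D0: wrote 6B at 0x16 = ae7bd9129fca
  after D1: wrote 3B at 0x03 = 129fca
  after D2: wrote 4B at 0x03 = 52a3cb09
  after D3: wrote 6B at 0x1c = 496a94485531
  after D4: wrote 2B at 0x04 = 469f
  after D5: wrote 2B at 0x02 = 469f
query mem[0x21]=0x31, mem[0x16]=0xae, mem[0x02]=0x46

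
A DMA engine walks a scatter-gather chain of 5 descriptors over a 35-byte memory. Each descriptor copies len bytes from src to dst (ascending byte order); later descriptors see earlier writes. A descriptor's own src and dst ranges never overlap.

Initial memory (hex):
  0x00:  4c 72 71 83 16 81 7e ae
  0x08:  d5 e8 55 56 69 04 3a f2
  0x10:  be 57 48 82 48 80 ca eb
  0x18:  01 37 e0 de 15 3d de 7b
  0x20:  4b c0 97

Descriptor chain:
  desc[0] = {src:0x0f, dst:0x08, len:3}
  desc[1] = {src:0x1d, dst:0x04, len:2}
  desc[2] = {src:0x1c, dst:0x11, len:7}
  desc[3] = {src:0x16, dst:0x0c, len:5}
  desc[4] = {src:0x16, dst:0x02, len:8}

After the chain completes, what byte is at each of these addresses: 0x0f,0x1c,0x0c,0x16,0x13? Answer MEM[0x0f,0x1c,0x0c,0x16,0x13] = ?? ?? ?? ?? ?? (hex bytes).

D0: mem[0x08..0x0a] <- [f2 be 57]
D1: mem[0x04..0x05] <- [3d de]
D2: mem[0x11..0x17] <- [15 3d de 7b 4b c0 97]
D3: mem[0x0c..0x10] <- [c0 97 01 37 e0]
D4: mem[0x02..0x09] <- [c0 97 01 37 e0 de 15 3d]
query mem[0x0f]=0x37, mem[0x1c]=0x15, mem[0x0c]=0xc0, mem[0x16]=0xc0, mem[0x13]=0xde

MEM[0x0f,0x1c,0x0c,0x16,0x13] = 37 15 c0 c0 de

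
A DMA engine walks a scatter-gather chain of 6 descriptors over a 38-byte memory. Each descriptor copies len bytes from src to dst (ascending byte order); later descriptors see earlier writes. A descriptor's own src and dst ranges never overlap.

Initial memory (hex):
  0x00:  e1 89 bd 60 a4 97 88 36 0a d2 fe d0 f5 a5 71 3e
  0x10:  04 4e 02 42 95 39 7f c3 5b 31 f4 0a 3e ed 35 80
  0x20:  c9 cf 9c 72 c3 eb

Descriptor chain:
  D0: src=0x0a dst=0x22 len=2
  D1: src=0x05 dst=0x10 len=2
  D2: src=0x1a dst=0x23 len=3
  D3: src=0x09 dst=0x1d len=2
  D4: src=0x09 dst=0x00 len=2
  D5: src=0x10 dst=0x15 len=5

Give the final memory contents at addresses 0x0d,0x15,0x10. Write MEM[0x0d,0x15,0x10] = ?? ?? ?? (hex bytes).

MEM[0x0d,0x15,0x10] = a5 97 97

[0] 0x0a->0x22 len=2 : fe d0
[1] 0x05->0x10 len=2 : 97 88
[2] 0x1a->0x23 len=3 : f4 0a 3e
[3] 0x09->0x1d len=2 : d2 fe
[4] 0x09->0x00 len=2 : d2 fe
[5] 0x10->0x15 len=5 : 97 88 02 42 95
query mem[0x0d]=0xa5, mem[0x15]=0x97, mem[0x10]=0x97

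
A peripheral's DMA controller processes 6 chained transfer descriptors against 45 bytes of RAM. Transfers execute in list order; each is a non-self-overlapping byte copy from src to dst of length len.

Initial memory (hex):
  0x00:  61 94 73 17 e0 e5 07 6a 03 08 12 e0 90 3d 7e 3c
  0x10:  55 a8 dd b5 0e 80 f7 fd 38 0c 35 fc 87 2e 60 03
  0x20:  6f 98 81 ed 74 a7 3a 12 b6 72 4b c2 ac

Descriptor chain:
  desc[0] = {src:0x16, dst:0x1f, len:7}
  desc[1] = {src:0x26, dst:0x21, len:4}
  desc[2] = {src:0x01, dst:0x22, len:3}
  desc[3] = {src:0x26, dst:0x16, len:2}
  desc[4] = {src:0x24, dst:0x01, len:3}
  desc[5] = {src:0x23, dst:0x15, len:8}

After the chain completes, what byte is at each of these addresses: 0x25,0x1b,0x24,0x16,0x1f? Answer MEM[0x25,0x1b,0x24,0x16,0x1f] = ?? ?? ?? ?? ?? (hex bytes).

MEM[0x25,0x1b,0x24,0x16,0x1f] = 87 72 17 17 f7

  after D0: wrote 7B at 0x1f = f7fd380c35fc87
  after D1: wrote 4B at 0x21 = 3a12b672
  after D2: wrote 3B at 0x22 = 947317
  after D3: wrote 2B at 0x16 = 3a12
  after D4: wrote 3B at 0x01 = 17873a
  after D5: wrote 8B at 0x15 = 7317873a12b6724b
query mem[0x25]=0x87, mem[0x1b]=0x72, mem[0x24]=0x17, mem[0x16]=0x17, mem[0x1f]=0xf7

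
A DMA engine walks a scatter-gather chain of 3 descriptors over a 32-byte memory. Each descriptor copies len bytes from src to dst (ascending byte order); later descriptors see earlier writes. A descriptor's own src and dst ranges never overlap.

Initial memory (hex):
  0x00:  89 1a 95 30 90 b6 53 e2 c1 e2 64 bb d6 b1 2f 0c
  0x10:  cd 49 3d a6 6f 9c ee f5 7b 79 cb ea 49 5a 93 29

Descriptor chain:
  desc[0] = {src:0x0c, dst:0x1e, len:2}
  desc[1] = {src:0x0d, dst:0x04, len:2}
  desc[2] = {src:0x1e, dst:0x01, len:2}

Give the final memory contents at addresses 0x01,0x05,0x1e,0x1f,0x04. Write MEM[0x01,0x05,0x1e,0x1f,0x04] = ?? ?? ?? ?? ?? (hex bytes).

[0] 0x0c->0x1e len=2 : d6 b1
[1] 0x0d->0x04 len=2 : b1 2f
[2] 0x1e->0x01 len=2 : d6 b1
query mem[0x01]=0xd6, mem[0x05]=0x2f, mem[0x1e]=0xd6, mem[0x1f]=0xb1, mem[0x04]=0xb1

MEM[0x01,0x05,0x1e,0x1f,0x04] = d6 2f d6 b1 b1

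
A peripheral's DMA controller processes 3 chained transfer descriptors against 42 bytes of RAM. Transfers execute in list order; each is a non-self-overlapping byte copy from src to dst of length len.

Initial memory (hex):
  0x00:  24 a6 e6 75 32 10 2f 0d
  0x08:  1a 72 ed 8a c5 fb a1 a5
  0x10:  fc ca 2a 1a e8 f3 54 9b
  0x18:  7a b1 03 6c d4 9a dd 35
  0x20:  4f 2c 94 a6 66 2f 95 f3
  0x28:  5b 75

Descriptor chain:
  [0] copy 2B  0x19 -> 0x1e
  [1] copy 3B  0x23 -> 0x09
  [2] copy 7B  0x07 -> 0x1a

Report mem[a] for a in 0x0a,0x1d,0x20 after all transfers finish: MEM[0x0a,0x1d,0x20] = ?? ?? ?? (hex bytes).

D0: mem[0x1e..0x1f] <- [b1 03]
D1: mem[0x09..0x0b] <- [a6 66 2f]
D2: mem[0x1a..0x20] <- [0d 1a a6 66 2f c5 fb]
query mem[0x0a]=0x66, mem[0x1d]=0x66, mem[0x20]=0xfb

MEM[0x0a,0x1d,0x20] = 66 66 fb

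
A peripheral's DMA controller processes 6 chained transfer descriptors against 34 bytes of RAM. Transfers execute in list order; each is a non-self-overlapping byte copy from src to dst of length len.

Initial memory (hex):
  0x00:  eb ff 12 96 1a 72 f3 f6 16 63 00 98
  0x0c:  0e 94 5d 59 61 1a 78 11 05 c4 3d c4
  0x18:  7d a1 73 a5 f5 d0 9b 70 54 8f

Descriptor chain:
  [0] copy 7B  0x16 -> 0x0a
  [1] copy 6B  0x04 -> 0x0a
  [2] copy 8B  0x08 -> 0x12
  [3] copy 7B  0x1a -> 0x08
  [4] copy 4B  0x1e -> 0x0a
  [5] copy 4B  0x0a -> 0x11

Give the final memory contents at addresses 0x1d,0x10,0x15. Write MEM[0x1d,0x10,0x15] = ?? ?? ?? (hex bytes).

MEM[0x1d,0x10,0x15] = d0 f5 72

  after D0: wrote 7B at 0x0a = 3dc47da173a5f5
  after D1: wrote 6B at 0x0a = 1a72f3f61663
  after D2: wrote 8B at 0x12 = 16631a72f3f61663
  after D3: wrote 7B at 0x08 = 73a5f5d09b7054
  after D4: wrote 4B at 0x0a = 9b70548f
  after D5: wrote 4B at 0x11 = 9b70548f
query mem[0x1d]=0xd0, mem[0x10]=0xf5, mem[0x15]=0x72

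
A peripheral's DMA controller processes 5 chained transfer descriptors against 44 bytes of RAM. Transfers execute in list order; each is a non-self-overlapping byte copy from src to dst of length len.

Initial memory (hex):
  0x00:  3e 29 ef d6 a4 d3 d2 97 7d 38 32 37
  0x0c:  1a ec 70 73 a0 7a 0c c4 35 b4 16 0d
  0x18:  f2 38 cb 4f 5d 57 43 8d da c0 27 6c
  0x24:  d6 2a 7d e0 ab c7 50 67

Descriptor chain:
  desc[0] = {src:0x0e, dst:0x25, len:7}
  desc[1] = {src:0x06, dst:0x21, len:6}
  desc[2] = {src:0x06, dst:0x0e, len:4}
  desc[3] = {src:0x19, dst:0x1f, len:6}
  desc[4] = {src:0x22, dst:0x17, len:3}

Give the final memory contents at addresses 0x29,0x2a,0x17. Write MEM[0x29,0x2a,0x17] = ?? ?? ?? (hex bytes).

MEM[0x29,0x2a,0x17] = 0c c4 5d

D0: mem[0x25..0x2b] <- [70 73 a0 7a 0c c4 35]
D1: mem[0x21..0x26] <- [d2 97 7d 38 32 37]
D2: mem[0x0e..0x11] <- [d2 97 7d 38]
D3: mem[0x1f..0x24] <- [38 cb 4f 5d 57 43]
D4: mem[0x17..0x19] <- [5d 57 43]
query mem[0x29]=0x0c, mem[0x2a]=0xc4, mem[0x17]=0x5d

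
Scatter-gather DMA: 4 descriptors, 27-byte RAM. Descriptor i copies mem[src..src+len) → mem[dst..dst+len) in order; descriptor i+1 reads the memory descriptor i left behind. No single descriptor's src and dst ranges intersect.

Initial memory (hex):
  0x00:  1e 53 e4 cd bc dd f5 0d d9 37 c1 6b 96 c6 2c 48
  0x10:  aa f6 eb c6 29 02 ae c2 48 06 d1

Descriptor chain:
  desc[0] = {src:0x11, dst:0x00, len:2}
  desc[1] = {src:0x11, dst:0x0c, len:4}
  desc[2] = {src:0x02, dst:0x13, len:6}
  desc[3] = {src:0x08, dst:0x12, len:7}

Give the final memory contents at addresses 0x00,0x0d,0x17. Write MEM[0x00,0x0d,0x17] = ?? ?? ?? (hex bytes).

  after D0: wrote 2B at 0x00 = f6eb
  after D1: wrote 4B at 0x0c = f6ebc629
  after D2: wrote 6B at 0x13 = e4cdbcddf50d
  after D3: wrote 7B at 0x12 = d937c16bf6ebc6
query mem[0x00]=0xf6, mem[0x0d]=0xeb, mem[0x17]=0xeb

MEM[0x00,0x0d,0x17] = f6 eb eb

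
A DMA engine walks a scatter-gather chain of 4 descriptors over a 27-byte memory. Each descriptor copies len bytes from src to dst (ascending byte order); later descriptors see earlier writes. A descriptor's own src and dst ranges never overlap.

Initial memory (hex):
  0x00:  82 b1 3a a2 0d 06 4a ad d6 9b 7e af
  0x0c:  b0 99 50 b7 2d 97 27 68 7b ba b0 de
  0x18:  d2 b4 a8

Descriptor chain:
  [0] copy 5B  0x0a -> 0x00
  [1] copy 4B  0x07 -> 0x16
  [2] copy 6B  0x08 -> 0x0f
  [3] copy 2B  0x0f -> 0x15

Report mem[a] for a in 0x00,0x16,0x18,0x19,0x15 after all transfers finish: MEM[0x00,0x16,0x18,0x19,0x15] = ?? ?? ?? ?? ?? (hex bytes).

MEM[0x00,0x16,0x18,0x19,0x15] = 7e 9b 9b 7e d6

[0] 0x0a->0x00 len=5 : 7e af b0 99 50
[1] 0x07->0x16 len=4 : ad d6 9b 7e
[2] 0x08->0x0f len=6 : d6 9b 7e af b0 99
[3] 0x0f->0x15 len=2 : d6 9b
query mem[0x00]=0x7e, mem[0x16]=0x9b, mem[0x18]=0x9b, mem[0x19]=0x7e, mem[0x15]=0xd6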